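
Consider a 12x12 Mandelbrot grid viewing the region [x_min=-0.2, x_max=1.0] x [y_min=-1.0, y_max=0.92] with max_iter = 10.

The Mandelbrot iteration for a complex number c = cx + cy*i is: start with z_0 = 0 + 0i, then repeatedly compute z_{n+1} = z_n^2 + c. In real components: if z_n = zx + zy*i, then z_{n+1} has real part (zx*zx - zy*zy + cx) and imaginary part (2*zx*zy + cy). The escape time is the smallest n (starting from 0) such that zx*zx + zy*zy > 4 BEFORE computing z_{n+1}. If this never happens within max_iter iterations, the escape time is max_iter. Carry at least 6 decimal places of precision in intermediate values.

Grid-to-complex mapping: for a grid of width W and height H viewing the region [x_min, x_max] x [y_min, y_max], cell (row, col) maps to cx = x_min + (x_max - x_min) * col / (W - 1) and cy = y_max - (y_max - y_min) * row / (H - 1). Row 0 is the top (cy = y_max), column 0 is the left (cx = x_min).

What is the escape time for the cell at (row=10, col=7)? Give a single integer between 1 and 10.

Answer: 3

Derivation:
z_0 = 0 + 0i, c = 0.5636 + -0.8255i
Iter 1: z = 0.5636 + -0.8255i, |z|^2 = 0.9991
Iter 2: z = 0.1999 + -1.7560i, |z|^2 = 3.1234
Iter 3: z = -2.4798 + -1.5277i, |z|^2 = 8.4832
Escaped at iteration 3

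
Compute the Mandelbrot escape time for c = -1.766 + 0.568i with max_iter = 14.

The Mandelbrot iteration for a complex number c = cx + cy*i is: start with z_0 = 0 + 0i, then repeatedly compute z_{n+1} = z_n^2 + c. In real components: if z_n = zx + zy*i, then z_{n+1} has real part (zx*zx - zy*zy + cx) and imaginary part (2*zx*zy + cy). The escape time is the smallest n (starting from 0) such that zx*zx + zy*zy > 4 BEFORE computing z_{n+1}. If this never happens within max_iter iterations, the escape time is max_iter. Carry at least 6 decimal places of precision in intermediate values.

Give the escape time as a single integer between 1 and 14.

Answer: 3

Derivation:
z_0 = 0 + 0i, c = -1.7660 + 0.5680i
Iter 1: z = -1.7660 + 0.5680i, |z|^2 = 3.4414
Iter 2: z = 1.0301 + -1.4382i, |z|^2 = 3.1295
Iter 3: z = -2.7732 + -2.3950i, |z|^2 = 13.4266
Escaped at iteration 3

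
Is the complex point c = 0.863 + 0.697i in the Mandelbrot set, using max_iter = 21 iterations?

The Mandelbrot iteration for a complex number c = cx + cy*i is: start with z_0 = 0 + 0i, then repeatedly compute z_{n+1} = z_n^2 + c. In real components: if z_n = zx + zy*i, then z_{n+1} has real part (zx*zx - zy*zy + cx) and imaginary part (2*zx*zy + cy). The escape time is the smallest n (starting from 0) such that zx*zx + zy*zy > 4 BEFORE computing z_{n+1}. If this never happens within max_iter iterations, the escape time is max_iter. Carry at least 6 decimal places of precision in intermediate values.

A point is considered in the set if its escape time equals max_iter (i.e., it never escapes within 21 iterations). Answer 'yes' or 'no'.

Answer: no

Derivation:
z_0 = 0 + 0i, c = 0.8630 + 0.6970i
Iter 1: z = 0.8630 + 0.6970i, |z|^2 = 1.2306
Iter 2: z = 1.1220 + 1.9000i, |z|^2 = 4.8689
Escaped at iteration 2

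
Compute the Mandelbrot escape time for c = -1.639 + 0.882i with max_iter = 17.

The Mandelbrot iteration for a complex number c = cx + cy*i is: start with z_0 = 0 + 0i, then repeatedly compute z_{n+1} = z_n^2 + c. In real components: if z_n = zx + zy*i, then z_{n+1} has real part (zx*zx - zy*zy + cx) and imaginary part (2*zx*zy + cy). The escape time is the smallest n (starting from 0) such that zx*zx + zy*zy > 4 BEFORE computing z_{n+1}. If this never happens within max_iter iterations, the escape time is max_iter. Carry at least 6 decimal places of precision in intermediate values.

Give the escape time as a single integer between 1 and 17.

Answer: 2

Derivation:
z_0 = 0 + 0i, c = -1.6390 + 0.8820i
Iter 1: z = -1.6390 + 0.8820i, |z|^2 = 3.4642
Iter 2: z = 0.2694 + -2.0092i, |z|^2 = 4.1094
Escaped at iteration 2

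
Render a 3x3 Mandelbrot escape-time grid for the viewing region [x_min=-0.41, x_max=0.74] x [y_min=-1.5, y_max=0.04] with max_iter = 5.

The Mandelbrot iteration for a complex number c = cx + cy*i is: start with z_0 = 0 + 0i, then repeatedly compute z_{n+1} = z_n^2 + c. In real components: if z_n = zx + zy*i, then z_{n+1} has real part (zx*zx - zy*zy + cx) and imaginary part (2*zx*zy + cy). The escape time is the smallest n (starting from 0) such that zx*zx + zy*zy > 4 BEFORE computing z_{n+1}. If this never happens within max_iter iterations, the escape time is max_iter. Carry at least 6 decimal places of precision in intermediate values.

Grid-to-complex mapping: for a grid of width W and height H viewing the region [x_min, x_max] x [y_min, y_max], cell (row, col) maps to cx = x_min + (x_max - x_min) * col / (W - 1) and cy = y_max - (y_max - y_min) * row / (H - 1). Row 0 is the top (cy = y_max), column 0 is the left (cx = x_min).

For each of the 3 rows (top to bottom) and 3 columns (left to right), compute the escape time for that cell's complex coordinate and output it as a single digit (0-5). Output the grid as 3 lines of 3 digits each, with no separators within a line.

Answer: 553
553
222

Derivation:
(row=0, col=0): c = -0.4100 + 0.0400i → escape time 5
(row=0, col=1): c = 0.1650 + 0.0400i → escape time 5
(row=0, col=2): c = 0.7400 + 0.0400i → escape time 3
(row=1, col=0): c = -0.4100 + -0.7300i → escape time 5
(row=1, col=1): c = 0.1650 + -0.7300i → escape time 5
(row=1, col=2): c = 0.7400 + -0.7300i → escape time 3
(row=2, col=0): c = -0.4100 + -1.5000i → escape time 2
(row=2, col=1): c = 0.1650 + -1.5000i → escape time 2
(row=2, col=2): c = 0.7400 + -1.5000i → escape time 2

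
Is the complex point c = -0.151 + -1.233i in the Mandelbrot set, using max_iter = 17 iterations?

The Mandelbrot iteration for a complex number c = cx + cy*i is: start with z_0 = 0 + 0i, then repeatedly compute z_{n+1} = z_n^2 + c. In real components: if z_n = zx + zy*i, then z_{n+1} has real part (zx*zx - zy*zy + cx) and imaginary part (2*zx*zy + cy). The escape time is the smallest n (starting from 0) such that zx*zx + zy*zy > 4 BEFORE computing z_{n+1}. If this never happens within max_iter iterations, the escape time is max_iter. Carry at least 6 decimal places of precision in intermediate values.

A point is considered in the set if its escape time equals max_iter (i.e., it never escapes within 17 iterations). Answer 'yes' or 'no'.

z_0 = 0 + 0i, c = -0.1510 + -1.2330i
Iter 1: z = -0.1510 + -1.2330i, |z|^2 = 1.5431
Iter 2: z = -1.6485 + -0.8606i, |z|^2 = 3.4582
Iter 3: z = 1.8258 + 1.6045i, |z|^2 = 5.9080
Escaped at iteration 3

Answer: no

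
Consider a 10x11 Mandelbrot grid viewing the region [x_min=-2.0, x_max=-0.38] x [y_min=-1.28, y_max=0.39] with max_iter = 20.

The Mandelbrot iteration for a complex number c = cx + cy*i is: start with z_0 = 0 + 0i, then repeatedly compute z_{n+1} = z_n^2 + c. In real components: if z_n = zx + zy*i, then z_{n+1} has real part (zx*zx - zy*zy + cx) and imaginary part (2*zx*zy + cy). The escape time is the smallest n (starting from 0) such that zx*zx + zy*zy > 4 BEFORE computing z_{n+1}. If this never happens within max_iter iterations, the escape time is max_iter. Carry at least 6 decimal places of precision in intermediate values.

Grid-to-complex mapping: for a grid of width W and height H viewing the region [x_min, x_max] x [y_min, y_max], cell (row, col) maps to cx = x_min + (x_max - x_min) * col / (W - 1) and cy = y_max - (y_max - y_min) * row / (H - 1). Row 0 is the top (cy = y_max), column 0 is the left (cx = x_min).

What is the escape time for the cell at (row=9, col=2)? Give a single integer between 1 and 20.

Answer: 2

Derivation:
z_0 = 0 + 0i, c = -1.6400 + -1.1130i
Iter 1: z = -1.6400 + -1.1130i, |z|^2 = 3.9284
Iter 2: z = -0.1892 + 2.5376i, |z|^2 = 6.4754
Escaped at iteration 2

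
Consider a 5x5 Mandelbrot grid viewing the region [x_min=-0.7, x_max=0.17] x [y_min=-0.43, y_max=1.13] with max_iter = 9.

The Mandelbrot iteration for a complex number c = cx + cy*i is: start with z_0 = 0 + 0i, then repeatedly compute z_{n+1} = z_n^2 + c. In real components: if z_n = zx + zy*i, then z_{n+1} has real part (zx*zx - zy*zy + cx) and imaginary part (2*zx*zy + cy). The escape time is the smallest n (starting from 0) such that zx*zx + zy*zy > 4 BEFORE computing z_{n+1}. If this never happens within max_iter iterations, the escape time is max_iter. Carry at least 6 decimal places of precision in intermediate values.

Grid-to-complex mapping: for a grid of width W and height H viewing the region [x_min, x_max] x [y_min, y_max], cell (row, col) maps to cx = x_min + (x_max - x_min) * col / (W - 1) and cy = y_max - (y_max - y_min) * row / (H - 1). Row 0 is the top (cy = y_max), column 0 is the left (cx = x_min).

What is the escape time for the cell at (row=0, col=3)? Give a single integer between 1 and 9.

Answer: 4

Derivation:
z_0 = 0 + 0i, c = -0.0475 + 1.1300i
Iter 1: z = -0.0475 + 1.1300i, |z|^2 = 1.2792
Iter 2: z = -1.3221 + 1.0226i, |z|^2 = 2.7939
Iter 3: z = 0.6548 + -1.5742i, |z|^2 = 2.9067
Iter 4: z = -2.0968 + -0.9314i, |z|^2 = 5.2643
Escaped at iteration 4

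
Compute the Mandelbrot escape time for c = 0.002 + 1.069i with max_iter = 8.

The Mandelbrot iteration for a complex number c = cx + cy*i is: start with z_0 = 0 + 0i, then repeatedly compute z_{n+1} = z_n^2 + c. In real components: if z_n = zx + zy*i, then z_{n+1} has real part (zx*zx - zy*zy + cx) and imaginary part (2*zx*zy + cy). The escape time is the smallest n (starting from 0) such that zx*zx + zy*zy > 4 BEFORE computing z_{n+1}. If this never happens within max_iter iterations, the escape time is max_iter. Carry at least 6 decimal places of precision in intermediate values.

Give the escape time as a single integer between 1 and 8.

Answer: 5

Derivation:
z_0 = 0 + 0i, c = 0.0020 + 1.0690i
Iter 1: z = 0.0020 + 1.0690i, |z|^2 = 1.1428
Iter 2: z = -1.1408 + 1.0733i, |z|^2 = 2.4532
Iter 3: z = 0.1514 + -1.3797i, |z|^2 = 1.9265
Iter 4: z = -1.8786 + 0.6512i, |z|^2 = 3.9533
Iter 5: z = 3.1072 + -1.3778i, |z|^2 = 11.5529
Escaped at iteration 5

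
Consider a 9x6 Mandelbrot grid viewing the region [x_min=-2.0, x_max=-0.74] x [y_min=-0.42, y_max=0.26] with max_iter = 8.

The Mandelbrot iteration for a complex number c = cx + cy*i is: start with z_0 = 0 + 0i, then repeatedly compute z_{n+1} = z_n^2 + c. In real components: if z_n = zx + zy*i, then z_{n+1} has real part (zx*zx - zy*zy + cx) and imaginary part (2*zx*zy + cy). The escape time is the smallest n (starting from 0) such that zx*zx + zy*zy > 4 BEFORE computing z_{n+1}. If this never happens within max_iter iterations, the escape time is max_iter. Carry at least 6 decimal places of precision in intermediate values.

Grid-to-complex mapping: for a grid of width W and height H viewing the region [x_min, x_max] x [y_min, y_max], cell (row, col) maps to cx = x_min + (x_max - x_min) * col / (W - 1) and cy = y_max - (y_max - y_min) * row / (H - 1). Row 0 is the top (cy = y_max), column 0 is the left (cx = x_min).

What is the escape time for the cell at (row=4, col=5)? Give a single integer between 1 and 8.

Answer: 8

Derivation:
z_0 = 0 + 0i, c = -1.2125 + -0.2840i
Iter 1: z = -1.2125 + -0.2840i, |z|^2 = 1.5508
Iter 2: z = 0.1770 + 0.4047i, |z|^2 = 0.1951
Iter 3: z = -1.3450 + -0.1407i, |z|^2 = 1.8287
Iter 4: z = 0.5766 + 0.0946i, |z|^2 = 0.3414
Iter 5: z = -0.8890 + -0.1749i, |z|^2 = 0.8209
Iter 6: z = -0.4528 + 0.0271i, |z|^2 = 0.2058
Iter 7: z = -1.0082 + -0.3085i, |z|^2 = 1.1116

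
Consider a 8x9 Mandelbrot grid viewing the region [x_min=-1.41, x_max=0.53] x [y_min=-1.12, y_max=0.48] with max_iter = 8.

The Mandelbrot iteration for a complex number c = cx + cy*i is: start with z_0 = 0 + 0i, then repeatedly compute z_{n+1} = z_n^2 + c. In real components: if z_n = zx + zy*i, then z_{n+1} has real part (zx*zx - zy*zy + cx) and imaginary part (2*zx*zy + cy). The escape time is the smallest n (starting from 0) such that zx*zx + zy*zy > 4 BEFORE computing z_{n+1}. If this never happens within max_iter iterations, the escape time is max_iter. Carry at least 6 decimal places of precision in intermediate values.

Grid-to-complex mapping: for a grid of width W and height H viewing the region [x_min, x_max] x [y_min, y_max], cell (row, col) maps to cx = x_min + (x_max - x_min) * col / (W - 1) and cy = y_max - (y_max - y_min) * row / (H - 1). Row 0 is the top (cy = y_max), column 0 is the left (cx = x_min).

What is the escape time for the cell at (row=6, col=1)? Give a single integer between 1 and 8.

Answer: 3

Derivation:
z_0 = 0 + 0i, c = -1.1329 + -0.7200i
Iter 1: z = -1.1329 + -0.7200i, |z|^2 = 1.8018
Iter 2: z = -0.3679 + 0.9113i, |z|^2 = 0.9658
Iter 3: z = -1.8280 + -1.3905i, |z|^2 = 5.2752
Escaped at iteration 3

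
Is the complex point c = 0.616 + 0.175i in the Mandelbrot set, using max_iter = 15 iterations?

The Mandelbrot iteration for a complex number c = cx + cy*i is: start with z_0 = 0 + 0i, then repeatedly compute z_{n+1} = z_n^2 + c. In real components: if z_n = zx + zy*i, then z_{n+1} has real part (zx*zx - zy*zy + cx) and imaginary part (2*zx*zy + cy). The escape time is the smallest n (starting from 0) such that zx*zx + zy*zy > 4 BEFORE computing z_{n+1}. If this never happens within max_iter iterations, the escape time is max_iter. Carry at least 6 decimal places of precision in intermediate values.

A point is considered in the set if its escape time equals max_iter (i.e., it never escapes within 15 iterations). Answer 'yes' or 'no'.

z_0 = 0 + 0i, c = 0.6160 + 0.1750i
Iter 1: z = 0.6160 + 0.1750i, |z|^2 = 0.4101
Iter 2: z = 0.9648 + 0.3906i, |z|^2 = 1.0835
Iter 3: z = 1.3943 + 0.9287i, |z|^2 = 2.8067
Iter 4: z = 1.6976 + 2.7649i, |z|^2 = 10.5266
Escaped at iteration 4

Answer: no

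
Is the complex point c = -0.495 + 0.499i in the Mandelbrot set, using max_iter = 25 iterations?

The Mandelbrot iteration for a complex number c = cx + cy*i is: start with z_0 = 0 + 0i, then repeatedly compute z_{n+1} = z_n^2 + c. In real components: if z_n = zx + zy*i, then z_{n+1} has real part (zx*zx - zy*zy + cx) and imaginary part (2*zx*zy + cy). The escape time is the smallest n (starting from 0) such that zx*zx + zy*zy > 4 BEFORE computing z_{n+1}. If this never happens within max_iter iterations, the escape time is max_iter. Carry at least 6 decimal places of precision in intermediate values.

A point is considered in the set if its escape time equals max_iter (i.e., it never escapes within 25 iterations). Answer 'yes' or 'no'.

Answer: yes

Derivation:
z_0 = 0 + 0i, c = -0.4950 + 0.4990i
Iter 1: z = -0.4950 + 0.4990i, |z|^2 = 0.4940
Iter 2: z = -0.4990 + 0.0050i, |z|^2 = 0.2490
Iter 3: z = -0.2460 + 0.4940i, |z|^2 = 0.3046
Iter 4: z = -0.6785 + 0.2559i, |z|^2 = 0.5259
Iter 5: z = -0.1001 + 0.1517i, |z|^2 = 0.0330
Iter 6: z = -0.5080 + 0.4686i, |z|^2 = 0.4777
Iter 7: z = -0.4565 + 0.0229i, |z|^2 = 0.2089
Iter 8: z = -0.2871 + 0.4781i, |z|^2 = 0.3110
Iter 9: z = -0.6412 + 0.2245i, |z|^2 = 0.4615
Iter 10: z = -0.1343 + 0.2112i, |z|^2 = 0.0626
Iter 11: z = -0.5216 + 0.4423i, |z|^2 = 0.4676
Iter 12: z = -0.4186 + 0.0376i, |z|^2 = 0.1766
Iter 13: z = -0.3212 + 0.4675i, |z|^2 = 0.3217
Iter 14: z = -0.6104 + 0.1987i, |z|^2 = 0.4120
Iter 15: z = -0.1619 + 0.2564i, |z|^2 = 0.0920
Iter 16: z = -0.5345 + 0.4160i, |z|^2 = 0.4588
Iter 17: z = -0.3823 + 0.0543i, |z|^2 = 0.1491
Iter 18: z = -0.3518 + 0.4575i, |z|^2 = 0.3331
Iter 19: z = -0.5805 + 0.1771i, |z|^2 = 0.3684
Iter 20: z = -0.1894 + 0.2934i, |z|^2 = 0.1219
Iter 21: z = -0.5452 + 0.3879i, |z|^2 = 0.4477
Iter 22: z = -0.3482 + 0.0760i, |z|^2 = 0.1270
Iter 23: z = -0.3795 + 0.4460i, |z|^2 = 0.3430
Iter 24: z = -0.5499 + 0.1604i, |z|^2 = 0.3281
Did not escape in 25 iterations → in set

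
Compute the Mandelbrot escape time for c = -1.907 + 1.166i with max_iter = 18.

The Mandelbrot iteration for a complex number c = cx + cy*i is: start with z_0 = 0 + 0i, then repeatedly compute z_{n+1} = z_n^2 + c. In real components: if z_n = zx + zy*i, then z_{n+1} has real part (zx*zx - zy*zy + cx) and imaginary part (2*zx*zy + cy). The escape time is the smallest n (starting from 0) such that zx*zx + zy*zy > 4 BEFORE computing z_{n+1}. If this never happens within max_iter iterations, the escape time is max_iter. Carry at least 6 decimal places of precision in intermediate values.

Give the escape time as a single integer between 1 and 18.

z_0 = 0 + 0i, c = -1.9070 + 1.1660i
Iter 1: z = -1.9070 + 1.1660i, |z|^2 = 4.9962
Escaped at iteration 1

Answer: 1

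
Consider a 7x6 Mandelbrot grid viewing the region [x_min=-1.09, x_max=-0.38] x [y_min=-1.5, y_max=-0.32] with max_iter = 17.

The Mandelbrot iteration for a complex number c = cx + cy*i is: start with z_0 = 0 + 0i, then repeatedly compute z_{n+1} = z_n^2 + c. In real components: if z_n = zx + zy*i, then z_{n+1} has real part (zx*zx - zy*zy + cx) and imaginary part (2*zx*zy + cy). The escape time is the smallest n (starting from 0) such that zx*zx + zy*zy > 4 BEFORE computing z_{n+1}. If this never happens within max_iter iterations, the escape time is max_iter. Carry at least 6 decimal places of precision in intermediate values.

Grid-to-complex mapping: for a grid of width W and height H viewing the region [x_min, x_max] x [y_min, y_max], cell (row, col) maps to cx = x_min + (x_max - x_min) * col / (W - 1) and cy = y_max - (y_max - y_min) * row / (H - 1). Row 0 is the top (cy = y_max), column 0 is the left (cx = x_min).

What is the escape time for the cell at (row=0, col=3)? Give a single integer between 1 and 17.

z_0 = 0 + 0i, c = -0.7350 + -0.3200i
Iter 1: z = -0.7350 + -0.3200i, |z|^2 = 0.6426
Iter 2: z = -0.2972 + 0.1504i, |z|^2 = 0.1109
Iter 3: z = -0.6693 + -0.4094i, |z|^2 = 0.6156
Iter 4: z = -0.4546 + 0.2280i, |z|^2 = 0.2587
Iter 5: z = -0.5803 + -0.5273i, |z|^2 = 0.6148
Iter 6: z = -0.6763 + 0.2920i, |z|^2 = 0.5427
Iter 7: z = -0.3629 + -0.7150i, |z|^2 = 0.6429
Iter 8: z = -1.1145 + 0.1989i, |z|^2 = 1.2818
Iter 9: z = 0.4676 + -0.7634i, |z|^2 = 0.8014
Iter 10: z = -1.0990 + -1.0340i, |z|^2 = 2.2769
Iter 11: z = -0.5962 + 1.9527i, |z|^2 = 4.1685
Escaped at iteration 11

Answer: 11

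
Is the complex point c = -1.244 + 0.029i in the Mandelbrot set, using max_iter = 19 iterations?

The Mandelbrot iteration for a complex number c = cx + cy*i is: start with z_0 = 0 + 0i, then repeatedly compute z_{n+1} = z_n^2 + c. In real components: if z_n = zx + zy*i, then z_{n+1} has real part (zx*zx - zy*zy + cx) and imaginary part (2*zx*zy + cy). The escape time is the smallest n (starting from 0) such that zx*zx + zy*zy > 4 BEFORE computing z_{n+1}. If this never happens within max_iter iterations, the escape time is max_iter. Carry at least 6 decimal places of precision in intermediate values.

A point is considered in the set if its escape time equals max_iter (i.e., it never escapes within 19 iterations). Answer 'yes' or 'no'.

z_0 = 0 + 0i, c = -1.2440 + 0.0290i
Iter 1: z = -1.2440 + 0.0290i, |z|^2 = 1.5484
Iter 2: z = 0.3027 + -0.0432i, |z|^2 = 0.0935
Iter 3: z = -1.1542 + 0.0029i, |z|^2 = 1.3323
Iter 4: z = 0.0883 + 0.0224i, |z|^2 = 0.0083
Iter 5: z = -1.2367 + 0.0329i, |z|^2 = 1.5305
Iter 6: z = 0.2844 + -0.0525i, |z|^2 = 0.0836
Iter 7: z = -1.1659 + -0.0009i, |z|^2 = 1.3593
Iter 8: z = 0.1153 + 0.0310i, |z|^2 = 0.0143
Iter 9: z = -1.2317 + 0.0361i, |z|^2 = 1.5183
Iter 10: z = 0.2717 + -0.0600i, |z|^2 = 0.0774
Iter 11: z = -1.1738 + -0.0036i, |z|^2 = 1.3778
Iter 12: z = 0.1338 + 0.0375i, |z|^2 = 0.0193
Iter 13: z = -1.2275 + 0.0390i, |z|^2 = 1.5083
Iter 14: z = 0.2613 + -0.0668i, |z|^2 = 0.0727
Iter 15: z = -1.1802 + -0.0059i, |z|^2 = 1.3929
Iter 16: z = 0.1488 + 0.0430i, |z|^2 = 0.0240
Iter 17: z = -1.2237 + 0.0418i, |z|^2 = 1.4992
Iter 18: z = 0.2517 + -0.0733i, |z|^2 = 0.0687
Did not escape in 19 iterations → in set

Answer: yes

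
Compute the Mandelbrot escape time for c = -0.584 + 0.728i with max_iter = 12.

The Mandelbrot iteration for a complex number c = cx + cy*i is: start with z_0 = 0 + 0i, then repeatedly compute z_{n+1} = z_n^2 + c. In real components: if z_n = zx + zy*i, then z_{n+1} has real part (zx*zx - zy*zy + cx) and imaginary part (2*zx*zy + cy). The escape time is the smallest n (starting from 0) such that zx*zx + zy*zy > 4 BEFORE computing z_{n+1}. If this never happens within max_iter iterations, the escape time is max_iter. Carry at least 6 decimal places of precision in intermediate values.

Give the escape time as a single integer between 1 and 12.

Answer: 6

Derivation:
z_0 = 0 + 0i, c = -0.5840 + 0.7280i
Iter 1: z = -0.5840 + 0.7280i, |z|^2 = 0.8710
Iter 2: z = -0.7729 + -0.1223i, |z|^2 = 0.6124
Iter 3: z = -0.0015 + 0.9171i, |z|^2 = 0.8410
Iter 4: z = -1.4250 + 0.7252i, |z|^2 = 2.5565
Iter 5: z = 0.9208 + -1.3388i, |z|^2 = 2.6401
Iter 6: z = -1.5285 + -1.7373i, |z|^2 = 5.3546
Escaped at iteration 6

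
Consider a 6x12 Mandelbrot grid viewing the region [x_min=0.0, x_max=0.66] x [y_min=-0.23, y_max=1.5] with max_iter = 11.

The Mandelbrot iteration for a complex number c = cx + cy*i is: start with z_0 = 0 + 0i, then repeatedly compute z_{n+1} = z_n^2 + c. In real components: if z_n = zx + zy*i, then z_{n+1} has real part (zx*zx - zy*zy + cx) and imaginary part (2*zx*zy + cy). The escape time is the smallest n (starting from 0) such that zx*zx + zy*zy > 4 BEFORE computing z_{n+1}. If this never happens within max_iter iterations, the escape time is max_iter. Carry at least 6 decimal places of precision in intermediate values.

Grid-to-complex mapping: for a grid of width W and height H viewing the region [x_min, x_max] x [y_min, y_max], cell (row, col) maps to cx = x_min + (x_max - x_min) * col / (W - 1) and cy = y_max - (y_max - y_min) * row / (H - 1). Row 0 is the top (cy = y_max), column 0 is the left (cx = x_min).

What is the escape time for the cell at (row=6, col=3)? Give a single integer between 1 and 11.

Answer: 11

Derivation:
z_0 = 0 + 0i, c = 0.3960 + 0.5564i
Iter 1: z = 0.3960 + 0.5564i, |z|^2 = 0.4664
Iter 2: z = 0.2433 + 0.9970i, |z|^2 = 1.0532
Iter 3: z = -0.5388 + 1.0415i, |z|^2 = 1.3750
Iter 4: z = -0.3983 + -0.5660i, |z|^2 = 0.4790
Iter 5: z = 0.2343 + 1.0072i, |z|^2 = 1.0694
Iter 6: z = -0.5636 + 1.0283i, |z|^2 = 1.3751
Iter 7: z = -0.3439 + -0.6027i, |z|^2 = 0.4816
Iter 8: z = 0.1509 + 0.9709i, |z|^2 = 0.9655
Iter 9: z = -0.5239 + 0.8495i, |z|^2 = 0.9961
Iter 10: z = -0.0512 + -0.3337i, |z|^2 = 0.1140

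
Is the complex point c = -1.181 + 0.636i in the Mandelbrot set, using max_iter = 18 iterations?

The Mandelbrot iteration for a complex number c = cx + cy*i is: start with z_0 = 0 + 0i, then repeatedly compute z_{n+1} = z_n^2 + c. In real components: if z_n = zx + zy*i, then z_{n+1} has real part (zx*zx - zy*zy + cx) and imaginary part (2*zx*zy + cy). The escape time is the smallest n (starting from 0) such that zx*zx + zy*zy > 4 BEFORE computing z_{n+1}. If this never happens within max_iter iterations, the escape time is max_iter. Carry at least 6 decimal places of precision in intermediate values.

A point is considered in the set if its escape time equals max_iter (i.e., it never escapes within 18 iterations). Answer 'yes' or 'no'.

z_0 = 0 + 0i, c = -1.1810 + 0.6360i
Iter 1: z = -1.1810 + 0.6360i, |z|^2 = 1.7993
Iter 2: z = -0.1907 + -0.8662i, |z|^2 = 0.7867
Iter 3: z = -1.8950 + 0.9664i, |z|^2 = 4.5250
Escaped at iteration 3

Answer: no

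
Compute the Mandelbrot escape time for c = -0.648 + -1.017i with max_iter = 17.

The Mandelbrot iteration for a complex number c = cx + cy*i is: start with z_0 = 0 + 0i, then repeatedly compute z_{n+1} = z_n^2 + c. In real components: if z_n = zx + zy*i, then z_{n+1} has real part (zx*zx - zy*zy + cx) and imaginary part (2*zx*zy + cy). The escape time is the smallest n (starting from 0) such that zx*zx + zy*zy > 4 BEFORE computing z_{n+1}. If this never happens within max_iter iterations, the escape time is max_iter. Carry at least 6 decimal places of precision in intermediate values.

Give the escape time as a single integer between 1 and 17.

z_0 = 0 + 0i, c = -0.6480 + -1.0170i
Iter 1: z = -0.6480 + -1.0170i, |z|^2 = 1.4542
Iter 2: z = -1.2624 + 0.3010i, |z|^2 = 1.6842
Iter 3: z = 0.8550 + -1.7770i, |z|^2 = 3.8889
Iter 4: z = -3.0748 + -4.0557i, |z|^2 = 25.9035
Escaped at iteration 4

Answer: 4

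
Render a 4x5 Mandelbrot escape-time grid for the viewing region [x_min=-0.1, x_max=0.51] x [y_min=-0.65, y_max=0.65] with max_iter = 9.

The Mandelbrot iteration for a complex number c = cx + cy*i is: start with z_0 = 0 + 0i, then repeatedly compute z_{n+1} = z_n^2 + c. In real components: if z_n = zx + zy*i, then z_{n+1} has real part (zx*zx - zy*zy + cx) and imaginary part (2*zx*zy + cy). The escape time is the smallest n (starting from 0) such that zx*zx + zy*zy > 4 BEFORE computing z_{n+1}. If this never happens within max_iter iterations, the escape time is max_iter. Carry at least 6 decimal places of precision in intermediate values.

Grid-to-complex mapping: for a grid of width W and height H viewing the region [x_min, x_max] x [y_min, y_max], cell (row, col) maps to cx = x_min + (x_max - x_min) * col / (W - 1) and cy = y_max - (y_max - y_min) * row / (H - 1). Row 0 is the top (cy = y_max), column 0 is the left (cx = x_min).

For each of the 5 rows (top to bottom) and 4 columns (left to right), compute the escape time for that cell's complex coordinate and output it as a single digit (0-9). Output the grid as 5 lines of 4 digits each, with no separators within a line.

(row=0, col=0): c = -0.1000 + 0.6500i → escape time 9
(row=0, col=1): c = 0.1033 + 0.6500i → escape time 9
(row=0, col=2): c = 0.3067 + 0.6500i → escape time 8
(row=0, col=3): c = 0.5100 + 0.6500i → escape time 4
(row=1, col=0): c = -0.1000 + 0.3250i → escape time 9
(row=1, col=1): c = 0.1033 + 0.3250i → escape time 9
(row=1, col=2): c = 0.3067 + 0.3250i → escape time 9
(row=1, col=3): c = 0.5100 + 0.3250i → escape time 5
(row=2, col=0): c = -0.1000 + 0.0000i → escape time 9
(row=2, col=1): c = 0.1033 + 0.0000i → escape time 9
(row=2, col=2): c = 0.3067 + 0.0000i → escape time 9
(row=2, col=3): c = 0.5100 + 0.0000i → escape time 5
(row=3, col=0): c = -0.1000 + -0.3250i → escape time 9
(row=3, col=1): c = 0.1033 + -0.3250i → escape time 9
(row=3, col=2): c = 0.3067 + -0.3250i → escape time 9
(row=3, col=3): c = 0.5100 + -0.3250i → escape time 5
(row=4, col=0): c = -0.1000 + -0.6500i → escape time 9
(row=4, col=1): c = 0.1033 + -0.6500i → escape time 9
(row=4, col=2): c = 0.3067 + -0.6500i → escape time 8
(row=4, col=3): c = 0.5100 + -0.6500i → escape time 4

Answer: 9984
9995
9995
9995
9984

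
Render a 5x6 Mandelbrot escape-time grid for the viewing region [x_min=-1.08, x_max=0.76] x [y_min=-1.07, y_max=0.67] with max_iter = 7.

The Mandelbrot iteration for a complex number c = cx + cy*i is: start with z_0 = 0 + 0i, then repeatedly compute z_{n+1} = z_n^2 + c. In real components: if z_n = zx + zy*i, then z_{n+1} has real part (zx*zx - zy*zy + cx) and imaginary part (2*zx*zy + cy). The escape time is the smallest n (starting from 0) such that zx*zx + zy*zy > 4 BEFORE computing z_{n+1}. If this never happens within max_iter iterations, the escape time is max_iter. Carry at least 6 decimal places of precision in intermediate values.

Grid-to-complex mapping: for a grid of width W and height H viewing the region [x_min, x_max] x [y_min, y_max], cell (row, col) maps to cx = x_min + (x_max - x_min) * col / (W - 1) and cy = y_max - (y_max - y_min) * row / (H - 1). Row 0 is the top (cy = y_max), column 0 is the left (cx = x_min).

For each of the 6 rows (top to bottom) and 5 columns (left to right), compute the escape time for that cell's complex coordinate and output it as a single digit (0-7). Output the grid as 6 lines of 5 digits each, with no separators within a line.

Answer: 47773
77773
77773
77773
36763
33732

Derivation:
(row=0, col=0): c = -1.0800 + 0.6700i → escape time 4
(row=0, col=1): c = -0.6200 + 0.6700i → escape time 7
(row=0, col=2): c = -0.1600 + 0.6700i → escape time 7
(row=0, col=3): c = 0.3000 + 0.6700i → escape time 7
(row=0, col=4): c = 0.7600 + 0.6700i → escape time 3
(row=1, col=0): c = -1.0800 + 0.3220i → escape time 7
(row=1, col=1): c = -0.6200 + 0.3220i → escape time 7
(row=1, col=2): c = -0.1600 + 0.3220i → escape time 7
(row=1, col=3): c = 0.3000 + 0.3220i → escape time 7
(row=1, col=4): c = 0.7600 + 0.3220i → escape time 3
(row=2, col=0): c = -1.0800 + -0.0260i → escape time 7
(row=2, col=1): c = -0.6200 + -0.0260i → escape time 7
(row=2, col=2): c = -0.1600 + -0.0260i → escape time 7
(row=2, col=3): c = 0.3000 + -0.0260i → escape time 7
(row=2, col=4): c = 0.7600 + -0.0260i → escape time 3
(row=3, col=0): c = -1.0800 + -0.3740i → escape time 7
(row=3, col=1): c = -0.6200 + -0.3740i → escape time 7
(row=3, col=2): c = -0.1600 + -0.3740i → escape time 7
(row=3, col=3): c = 0.3000 + -0.3740i → escape time 7
(row=3, col=4): c = 0.7600 + -0.3740i → escape time 3
(row=4, col=0): c = -1.0800 + -0.7220i → escape time 3
(row=4, col=1): c = -0.6200 + -0.7220i → escape time 6
(row=4, col=2): c = -0.1600 + -0.7220i → escape time 7
(row=4, col=3): c = 0.3000 + -0.7220i → escape time 6
(row=4, col=4): c = 0.7600 + -0.7220i → escape time 3
(row=5, col=0): c = -1.0800 + -1.0700i → escape time 3
(row=5, col=1): c = -0.6200 + -1.0700i → escape time 3
(row=5, col=2): c = -0.1600 + -1.0700i → escape time 7
(row=5, col=3): c = 0.3000 + -1.0700i → escape time 3
(row=5, col=4): c = 0.7600 + -1.0700i → escape time 2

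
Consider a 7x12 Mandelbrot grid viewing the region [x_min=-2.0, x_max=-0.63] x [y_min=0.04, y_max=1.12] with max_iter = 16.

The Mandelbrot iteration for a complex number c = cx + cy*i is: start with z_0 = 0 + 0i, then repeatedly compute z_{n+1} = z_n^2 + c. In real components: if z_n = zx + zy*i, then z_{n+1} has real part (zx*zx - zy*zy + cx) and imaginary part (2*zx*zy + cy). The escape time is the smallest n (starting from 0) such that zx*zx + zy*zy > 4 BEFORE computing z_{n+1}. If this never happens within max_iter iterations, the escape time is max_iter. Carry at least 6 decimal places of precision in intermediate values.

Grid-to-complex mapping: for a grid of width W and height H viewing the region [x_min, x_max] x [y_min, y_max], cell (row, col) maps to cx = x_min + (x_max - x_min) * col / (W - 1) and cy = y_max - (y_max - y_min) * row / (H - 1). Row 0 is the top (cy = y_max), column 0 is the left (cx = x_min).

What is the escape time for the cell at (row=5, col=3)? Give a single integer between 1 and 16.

z_0 = 0 + 0i, c = -1.3150 + 0.6291i
Iter 1: z = -1.3150 + 0.6291i, |z|^2 = 2.1250
Iter 2: z = 0.0185 + -1.0254i, |z|^2 = 1.0518
Iter 3: z = -2.3661 + 0.5912i, |z|^2 = 5.9482
Escaped at iteration 3

Answer: 3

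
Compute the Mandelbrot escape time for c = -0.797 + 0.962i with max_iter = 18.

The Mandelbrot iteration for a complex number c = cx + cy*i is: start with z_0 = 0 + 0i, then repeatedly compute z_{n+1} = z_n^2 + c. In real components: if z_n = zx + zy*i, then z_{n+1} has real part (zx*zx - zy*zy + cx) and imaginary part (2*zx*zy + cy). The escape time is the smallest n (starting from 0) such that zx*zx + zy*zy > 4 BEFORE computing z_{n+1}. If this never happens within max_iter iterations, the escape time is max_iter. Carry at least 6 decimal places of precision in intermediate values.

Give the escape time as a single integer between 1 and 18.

z_0 = 0 + 0i, c = -0.7970 + 0.9620i
Iter 1: z = -0.7970 + 0.9620i, |z|^2 = 1.5607
Iter 2: z = -1.0872 + -0.5714i, |z|^2 = 1.5086
Iter 3: z = 0.0585 + 2.2046i, |z|^2 = 4.8635
Escaped at iteration 3

Answer: 3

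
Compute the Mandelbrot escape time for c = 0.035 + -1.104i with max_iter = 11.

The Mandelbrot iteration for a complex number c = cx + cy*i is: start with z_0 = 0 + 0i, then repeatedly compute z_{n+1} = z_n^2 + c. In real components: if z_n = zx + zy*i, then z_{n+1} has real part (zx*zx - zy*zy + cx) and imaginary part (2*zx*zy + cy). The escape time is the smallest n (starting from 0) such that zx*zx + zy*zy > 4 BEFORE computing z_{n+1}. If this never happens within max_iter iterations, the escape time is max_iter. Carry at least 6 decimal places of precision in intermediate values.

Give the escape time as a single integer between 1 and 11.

z_0 = 0 + 0i, c = 0.0350 + -1.1040i
Iter 1: z = 0.0350 + -1.1040i, |z|^2 = 1.2200
Iter 2: z = -1.1826 + -1.1813i, |z|^2 = 2.7939
Iter 3: z = 0.0381 + 1.6899i, |z|^2 = 2.8574
Iter 4: z = -2.8195 + -0.9752i, |z|^2 = 8.9004
Escaped at iteration 4

Answer: 4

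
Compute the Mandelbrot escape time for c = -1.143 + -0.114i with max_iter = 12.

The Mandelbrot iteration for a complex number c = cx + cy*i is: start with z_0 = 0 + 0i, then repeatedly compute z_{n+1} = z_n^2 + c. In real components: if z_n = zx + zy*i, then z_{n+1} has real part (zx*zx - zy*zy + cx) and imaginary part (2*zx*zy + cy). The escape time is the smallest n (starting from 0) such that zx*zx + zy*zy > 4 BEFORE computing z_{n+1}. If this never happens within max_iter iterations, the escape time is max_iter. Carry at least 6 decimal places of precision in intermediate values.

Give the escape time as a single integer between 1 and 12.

z_0 = 0 + 0i, c = -1.1430 + -0.1140i
Iter 1: z = -1.1430 + -0.1140i, |z|^2 = 1.3194
Iter 2: z = 0.1505 + 0.1466i, |z|^2 = 0.0441
Iter 3: z = -1.1419 + -0.0699i, |z|^2 = 1.3087
Iter 4: z = 0.1560 + 0.0456i, |z|^2 = 0.0264
Iter 5: z = -1.1208 + -0.0998i, |z|^2 = 1.2661
Iter 6: z = 0.1031 + 0.1097i, |z|^2 = 0.0227
Iter 7: z = -1.1444 + -0.0914i, |z|^2 = 1.3180
Iter 8: z = 0.1583 + 0.0951i, |z|^2 = 0.0341
Iter 9: z = -1.1270 + -0.0839i, |z|^2 = 1.2772
Iter 10: z = 0.1201 + 0.0751i, |z|^2 = 0.0201
Iter 11: z = -1.1342 + -0.0960i, |z|^2 = 1.2956

Answer: 12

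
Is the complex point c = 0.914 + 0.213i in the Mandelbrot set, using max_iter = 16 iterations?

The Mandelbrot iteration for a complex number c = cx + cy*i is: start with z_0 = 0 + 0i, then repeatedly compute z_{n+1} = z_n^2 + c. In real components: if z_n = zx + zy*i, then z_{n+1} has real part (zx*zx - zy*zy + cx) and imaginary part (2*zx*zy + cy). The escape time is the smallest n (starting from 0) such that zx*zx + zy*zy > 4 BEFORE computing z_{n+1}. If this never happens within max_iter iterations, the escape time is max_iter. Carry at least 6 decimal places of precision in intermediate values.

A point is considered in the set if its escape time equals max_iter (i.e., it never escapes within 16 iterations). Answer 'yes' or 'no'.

z_0 = 0 + 0i, c = 0.9140 + 0.2130i
Iter 1: z = 0.9140 + 0.2130i, |z|^2 = 0.8808
Iter 2: z = 1.7040 + 0.6024i, |z|^2 = 3.2666
Iter 3: z = 3.4549 + 2.2659i, |z|^2 = 17.0703
Escaped at iteration 3

Answer: no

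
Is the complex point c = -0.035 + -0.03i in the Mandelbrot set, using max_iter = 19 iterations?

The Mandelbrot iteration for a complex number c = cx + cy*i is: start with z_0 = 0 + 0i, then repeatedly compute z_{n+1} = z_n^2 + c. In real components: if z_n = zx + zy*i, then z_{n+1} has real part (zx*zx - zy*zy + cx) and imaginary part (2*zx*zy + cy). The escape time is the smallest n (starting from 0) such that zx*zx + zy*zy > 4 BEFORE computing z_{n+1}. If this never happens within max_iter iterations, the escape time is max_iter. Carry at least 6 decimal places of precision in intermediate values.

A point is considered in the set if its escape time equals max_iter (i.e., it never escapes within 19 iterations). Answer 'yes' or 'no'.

Answer: yes

Derivation:
z_0 = 0 + 0i, c = -0.0350 + -0.0300i
Iter 1: z = -0.0350 + -0.0300i, |z|^2 = 0.0021
Iter 2: z = -0.0347 + -0.0279i, |z|^2 = 0.0020
Iter 3: z = -0.0346 + -0.0281i, |z|^2 = 0.0020
Iter 4: z = -0.0346 + -0.0281i, |z|^2 = 0.0020
Iter 5: z = -0.0346 + -0.0281i, |z|^2 = 0.0020
Iter 6: z = -0.0346 + -0.0281i, |z|^2 = 0.0020
Iter 7: z = -0.0346 + -0.0281i, |z|^2 = 0.0020
Iter 8: z = -0.0346 + -0.0281i, |z|^2 = 0.0020
Iter 9: z = -0.0346 + -0.0281i, |z|^2 = 0.0020
Iter 10: z = -0.0346 + -0.0281i, |z|^2 = 0.0020
Iter 11: z = -0.0346 + -0.0281i, |z|^2 = 0.0020
Iter 12: z = -0.0346 + -0.0281i, |z|^2 = 0.0020
Iter 13: z = -0.0346 + -0.0281i, |z|^2 = 0.0020
Iter 14: z = -0.0346 + -0.0281i, |z|^2 = 0.0020
Iter 15: z = -0.0346 + -0.0281i, |z|^2 = 0.0020
Iter 16: z = -0.0346 + -0.0281i, |z|^2 = 0.0020
Iter 17: z = -0.0346 + -0.0281i, |z|^2 = 0.0020
Iter 18: z = -0.0346 + -0.0281i, |z|^2 = 0.0020
Did not escape in 19 iterations → in set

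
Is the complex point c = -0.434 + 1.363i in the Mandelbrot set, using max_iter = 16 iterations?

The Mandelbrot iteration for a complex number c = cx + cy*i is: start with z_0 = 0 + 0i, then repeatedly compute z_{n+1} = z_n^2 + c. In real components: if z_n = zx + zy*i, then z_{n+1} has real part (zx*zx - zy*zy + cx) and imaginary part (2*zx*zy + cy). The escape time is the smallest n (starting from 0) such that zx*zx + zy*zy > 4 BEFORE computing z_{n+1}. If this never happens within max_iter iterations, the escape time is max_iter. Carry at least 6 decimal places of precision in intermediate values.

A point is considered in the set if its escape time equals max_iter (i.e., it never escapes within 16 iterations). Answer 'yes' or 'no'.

Answer: no

Derivation:
z_0 = 0 + 0i, c = -0.4340 + 1.3630i
Iter 1: z = -0.4340 + 1.3630i, |z|^2 = 2.0461
Iter 2: z = -2.1034 + 0.1799i, |z|^2 = 4.4567
Escaped at iteration 2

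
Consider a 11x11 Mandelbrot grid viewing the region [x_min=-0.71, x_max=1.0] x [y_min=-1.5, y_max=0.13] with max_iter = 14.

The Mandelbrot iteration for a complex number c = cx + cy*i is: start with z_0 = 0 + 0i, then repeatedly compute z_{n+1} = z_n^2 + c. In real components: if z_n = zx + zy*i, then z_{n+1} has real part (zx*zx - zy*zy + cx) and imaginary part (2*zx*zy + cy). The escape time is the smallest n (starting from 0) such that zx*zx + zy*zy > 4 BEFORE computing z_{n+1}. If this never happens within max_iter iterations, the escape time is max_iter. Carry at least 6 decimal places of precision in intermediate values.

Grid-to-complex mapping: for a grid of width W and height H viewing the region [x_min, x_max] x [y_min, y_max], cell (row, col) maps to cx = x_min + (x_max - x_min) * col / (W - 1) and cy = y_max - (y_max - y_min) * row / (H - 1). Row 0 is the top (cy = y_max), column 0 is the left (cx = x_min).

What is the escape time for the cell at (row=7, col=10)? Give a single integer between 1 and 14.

Answer: 2

Derivation:
z_0 = 0 + 0i, c = 1.0000 + -1.0110i
Iter 1: z = 1.0000 + -1.0110i, |z|^2 = 2.0221
Iter 2: z = 0.9779 + -3.0330i, |z|^2 = 10.1553
Escaped at iteration 2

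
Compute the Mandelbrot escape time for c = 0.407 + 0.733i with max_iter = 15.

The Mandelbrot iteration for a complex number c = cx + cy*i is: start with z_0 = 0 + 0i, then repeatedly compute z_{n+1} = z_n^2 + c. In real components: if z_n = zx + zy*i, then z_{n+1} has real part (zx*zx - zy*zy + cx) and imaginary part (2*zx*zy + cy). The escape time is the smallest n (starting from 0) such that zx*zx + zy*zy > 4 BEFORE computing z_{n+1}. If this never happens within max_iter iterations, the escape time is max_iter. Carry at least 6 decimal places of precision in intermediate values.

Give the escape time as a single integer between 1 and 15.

z_0 = 0 + 0i, c = 0.4070 + 0.7330i
Iter 1: z = 0.4070 + 0.7330i, |z|^2 = 0.7029
Iter 2: z = 0.0354 + 1.3297i, |z|^2 = 1.7693
Iter 3: z = -1.3598 + 0.8270i, |z|^2 = 2.5329
Iter 4: z = 1.5719 + -1.5161i, |z|^2 = 4.7696
Escaped at iteration 4

Answer: 4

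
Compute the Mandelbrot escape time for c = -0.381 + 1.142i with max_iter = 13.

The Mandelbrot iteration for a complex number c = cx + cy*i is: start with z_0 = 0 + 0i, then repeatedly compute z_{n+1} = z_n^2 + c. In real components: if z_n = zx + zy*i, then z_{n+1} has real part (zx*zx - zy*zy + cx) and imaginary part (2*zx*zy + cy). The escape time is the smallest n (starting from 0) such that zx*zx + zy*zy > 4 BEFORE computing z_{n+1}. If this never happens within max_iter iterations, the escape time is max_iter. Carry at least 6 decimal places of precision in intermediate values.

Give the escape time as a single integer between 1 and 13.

Answer: 4

Derivation:
z_0 = 0 + 0i, c = -0.3810 + 1.1420i
Iter 1: z = -0.3810 + 1.1420i, |z|^2 = 1.4493
Iter 2: z = -1.5400 + 0.2718i, |z|^2 = 2.4455
Iter 3: z = 1.9167 + 0.3049i, |z|^2 = 3.7668
Iter 4: z = 3.1999 + 2.3107i, |z|^2 = 15.5789
Escaped at iteration 4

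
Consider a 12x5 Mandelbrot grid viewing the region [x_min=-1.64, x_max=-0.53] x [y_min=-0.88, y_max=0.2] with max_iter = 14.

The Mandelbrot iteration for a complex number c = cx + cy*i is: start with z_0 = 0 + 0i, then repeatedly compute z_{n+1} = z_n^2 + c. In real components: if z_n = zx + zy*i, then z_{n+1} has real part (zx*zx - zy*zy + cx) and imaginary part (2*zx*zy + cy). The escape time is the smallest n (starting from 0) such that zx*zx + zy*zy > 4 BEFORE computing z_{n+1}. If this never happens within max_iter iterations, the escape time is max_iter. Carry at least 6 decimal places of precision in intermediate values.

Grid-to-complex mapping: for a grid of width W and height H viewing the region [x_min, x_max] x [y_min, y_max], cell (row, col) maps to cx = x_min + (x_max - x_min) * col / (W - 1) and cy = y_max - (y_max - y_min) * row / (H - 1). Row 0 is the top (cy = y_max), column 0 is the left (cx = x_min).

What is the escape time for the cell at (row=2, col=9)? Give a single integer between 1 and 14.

Answer: 12

Derivation:
z_0 = 0 + 0i, c = -0.7318 + -0.3400i
Iter 1: z = -0.7318 + -0.3400i, |z|^2 = 0.6512
Iter 2: z = -0.3119 + 0.1576i, |z|^2 = 0.1221
Iter 3: z = -0.6594 + -0.4383i, |z|^2 = 0.6269
Iter 4: z = -0.4891 + 0.2381i, |z|^2 = 0.2959
Iter 5: z = -0.5493 + -0.5729i, |z|^2 = 0.6299
Iter 6: z = -0.7583 + 0.2893i, |z|^2 = 0.6588
Iter 7: z = -0.2404 + -0.7788i, |z|^2 = 0.6644
Iter 8: z = -1.2805 + 0.0345i, |z|^2 = 1.6410
Iter 9: z = 0.9068 + -0.4284i, |z|^2 = 1.0058
Iter 10: z = -0.0931 + -1.1170i, |z|^2 = 1.2563
Iter 11: z = -1.9708 + -0.1320i, |z|^2 = 3.9014
Iter 12: z = 3.1348 + 0.1802i, |z|^2 = 9.8593
Escaped at iteration 12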